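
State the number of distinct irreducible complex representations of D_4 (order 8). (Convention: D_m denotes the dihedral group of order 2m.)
5

Argument: The number of irreducible complex representations of a finite group equals its number of conjugacy classes. D_4 has 5 conjugacy classes (n/2 + 3 for n even), so D_4 (order 8) has exactly 5 irreducible complex representations.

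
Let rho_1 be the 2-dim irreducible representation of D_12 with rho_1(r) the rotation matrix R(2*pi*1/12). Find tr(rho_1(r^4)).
chi_{rho_1}(r^4) = 2*cos(2*pi*1*4/12) = -1

Argument: rho_1(r^4) is rotation by angle 2*pi*1*4/12, whose trace is 2*cos(2*pi*1*4/12) = -1.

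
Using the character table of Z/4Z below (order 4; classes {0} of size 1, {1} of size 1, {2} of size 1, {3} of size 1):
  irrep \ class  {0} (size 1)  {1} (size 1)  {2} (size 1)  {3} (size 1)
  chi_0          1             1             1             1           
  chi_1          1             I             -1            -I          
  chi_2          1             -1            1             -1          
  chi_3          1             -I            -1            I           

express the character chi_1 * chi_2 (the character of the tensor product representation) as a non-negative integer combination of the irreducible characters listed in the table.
chi_1 tensor chi_2 = chi_3 (all other irreducibles have multiplicity 0).

Justification: The character of a tensor product is the pointwise product (chi_1 * chi_2)(C) = chi_1(C) * chi_2(C):
  {0}: (1)*(1), {1}: (I)*(-1), {2}: (-1)*(1), {3}: (-I)*(-1)
so (chi_1 * chi_2) takes values
  {0} -> 1, {1} -> -I, {2} -> -1, {3} -> I.
Now take the inner product of this character with each irreducible chi from the table, <chi_1*chi_2, chi> = (1/4) sum_C |C| (chi_1*chi_2)(C) conj(chi(C)):
  <chi_1*chi_2, chi_0> = (1/4)[1*(1)*conj(1) + 1*(-I)*conj(1) + 1*(-1)*conj(1) + 1*(I)*conj(1)]
      = (1/4)[(1) + (-I) + (-1) + (I)] = 0/4 = 0
  <chi_1*chi_2, chi_1> = (1/4)[1*(1)*conj(1) + 1*(-I)*conj(I) + 1*(-1)*conj(-1) + 1*(I)*conj(-I)]
      = (1/4)[(1) + (-1) + (1) + (-1)] = 0/4 = 0
  <chi_1*chi_2, chi_2> = (1/4)[1*(1)*conj(1) + 1*(-I)*conj(-1) + 1*(-1)*conj(1) + 1*(I)*conj(-1)]
      = (1/4)[(1) + (I) + (-1) + (-I)] = 0/4 = 0
  <chi_1*chi_2, chi_3> = (1/4)[1*(1)*conj(1) + 1*(-I)*conj(-I) + 1*(-1)*conj(-1) + 1*(I)*conj(I)]
      = (1/4)[(1) + (1) + (1) + (1)] = 4/4 = 1
(Exp terms are combined using exp(i*s)*conj(exp(i*t)) = exp(i*(s-t)), and sums of them are collapsed using the identity that for every m > 1 the m distinct m-th roots of unity sum to 0, e.g. 1 + exp(2*I*pi/3) + exp(-2*I*pi/3) = 0.)
Hence the multiplicities are chi_3: 1. Dimension check: dim(chi_1)*dim(chi_2) = 1*1 = 1 and sum (mult * dim) = 1*1 = 1.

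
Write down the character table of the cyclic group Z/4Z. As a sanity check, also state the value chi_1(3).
Character table of Z/4Z (irreps indexed chi_0,...,chi_3 with chi_k(m) = zeta_4^(k*m), zeta_4 = exp(2*pi*i/4)):
  irrep \ class  {0} (size 1)  {1} (size 1)  {2} (size 1)  {3} (size 1)
  chi_0          1             1             1             1           
  chi_1          1             I             -1            -I          
  chi_2          1             -1            1             -1          
  chi_3          1             -I            -1            I           

Spot check: chi_1(3) = zeta_4^(1*3) = zeta_4^3 = -I.

Z/4Z is abelian, so all 4 irreducible complex representations are 1-dimensional. They are given by chi_k(m) = zeta_4^(k*m) for k = 0,...,3. Row orthogonality: sum_m chi_k(m) conj(chi_l(m)) = 4 * [k = l].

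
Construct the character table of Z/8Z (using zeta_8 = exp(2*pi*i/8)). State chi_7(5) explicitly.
Character table of Z/8Z (irreps indexed chi_0,...,chi_7 with chi_k(m) = zeta_8^(k*m), zeta_8 = exp(2*pi*i/8)):
  irrep \ class  {0} (size 1)  {1} (size 1)    {2} (size 1)  {3} (size 1)    {4} (size 1)  {5} (size 1)    {6} (size 1)  {7} (size 1)  
  chi_0          1             1               1             1               1             1               1             1             
  chi_1          1             exp(I*pi/4)     I             exp(3*I*pi/4)   -1            exp(-3*I*pi/4)  -I            exp(-I*pi/4)  
  chi_2          1             I               -1            -I              1             I               -1            -I            
  chi_3          1             exp(3*I*pi/4)   -I            exp(I*pi/4)     -1            exp(-I*pi/4)    I             exp(-3*I*pi/4)
  chi_4          1             -1              1             -1              1             -1              1             -1            
  chi_5          1             exp(-3*I*pi/4)  I             exp(-I*pi/4)    -1            exp(I*pi/4)     -I            exp(3*I*pi/4) 
  chi_6          1             -I              -1            I               1             -I              -1            I             
  chi_7          1             exp(-I*pi/4)    -I            exp(-3*I*pi/4)  -1            exp(3*I*pi/4)   I             exp(I*pi/4)   

Spot check: chi_7(5) = zeta_8^(7*5) = zeta_8^35 = exp(3*I*pi/4).

Z/8Z is abelian, so all 8 irreducible complex representations are 1-dimensional. They are given by chi_k(m) = zeta_8^(k*m) for k = 0,...,7. Row orthogonality: sum_m chi_k(m) conj(chi_l(m)) = 8 * [k = l].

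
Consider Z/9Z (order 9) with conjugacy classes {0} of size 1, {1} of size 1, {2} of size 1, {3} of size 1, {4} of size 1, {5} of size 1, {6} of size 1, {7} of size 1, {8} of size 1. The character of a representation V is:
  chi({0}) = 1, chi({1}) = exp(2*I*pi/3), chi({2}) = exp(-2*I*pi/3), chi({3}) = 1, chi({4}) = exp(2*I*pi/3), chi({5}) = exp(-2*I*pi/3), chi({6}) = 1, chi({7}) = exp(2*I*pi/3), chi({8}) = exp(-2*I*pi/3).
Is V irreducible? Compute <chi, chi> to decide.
Irreducible: <chi, chi> = 1.

Explanation: <chi, chi> = (1/|G|) sum_C |C| * |chi(C)|^2 = (1/9)[1*|1|^2 + 1*|exp(2*I*pi/3)|^2 + 1*|exp(-2*I*pi/3)|^2 + 1*|1|^2 + 1*|exp(2*I*pi/3)|^2 + 1*|exp(-2*I*pi/3)|^2 + 1*|1|^2 + 1*|exp(2*I*pi/3)|^2 + 1*|exp(-2*I*pi/3)|^2]
  = (1/9)[(1) + (1) + (1) + (1) + (1) + (1) + (1) + (1) + (1)] = 9/9 = 1.
(Exp terms are combined using exp(i*s)*conj(exp(i*t)) = exp(i*(s-t)), and sums of them are collapsed using the identity that for every m > 1 the m distinct m-th roots of unity sum to 0, e.g. 1 + exp(2*I*pi/3) + exp(-2*I*pi/3) = 0.)
A character is irreducible iff <chi, chi> = 1, so this representation is irreducible.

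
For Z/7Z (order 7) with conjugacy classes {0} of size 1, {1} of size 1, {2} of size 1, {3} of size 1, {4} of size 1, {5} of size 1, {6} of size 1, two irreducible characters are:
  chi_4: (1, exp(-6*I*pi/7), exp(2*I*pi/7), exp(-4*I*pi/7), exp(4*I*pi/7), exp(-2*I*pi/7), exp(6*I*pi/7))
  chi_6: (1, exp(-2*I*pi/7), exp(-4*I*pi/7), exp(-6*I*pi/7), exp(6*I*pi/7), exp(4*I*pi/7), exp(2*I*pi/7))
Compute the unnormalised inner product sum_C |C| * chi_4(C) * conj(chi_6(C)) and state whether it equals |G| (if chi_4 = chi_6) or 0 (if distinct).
Sum = 0; so <chi_4, chi_6> = 0 (distinct irreducibles are orthogonal).

Reasoning: Compute term by term over conjugacy classes (|C| * chi_4(C) * conj(chi_6(C))):
  1*(1)*conj(1) + 1*(exp(-6*I*pi/7))*conj(exp(-2*I*pi/7)) + 1*(exp(2*I*pi/7))*conj(exp(-4*I*pi/7)) + 1*(exp(-4*I*pi/7))*conj(exp(-6*I*pi/7)) + 1*(exp(4*I*pi/7))*conj(exp(6*I*pi/7)) + 1*(exp(-2*I*pi/7))*conj(exp(4*I*pi/7)) + 1*(exp(6*I*pi/7))*conj(exp(2*I*pi/7))
  = (1) + (exp(-4*I*pi/7)) + (exp(6*I*pi/7)) + (exp(2*I*pi/7)) + (exp(-2*I*pi/7)) + (exp(-6*I*pi/7)) + (exp(4*I*pi/7))
  = 0.
(Exp terms are combined using exp(i*s)*conj(exp(i*t)) = exp(i*(s-t)), and sums of them are collapsed using the identity that for every m > 1 the m distinct m-th roots of unity sum to 0, e.g. 1 + exp(2*I*pi/3) + exp(-2*I*pi/3) = 0.)
Dividing by |G| = 7 gives 0/7 = 0, matching the row-orthogonality relation <chi_4, chi_6> = [chi_4 = chi_6].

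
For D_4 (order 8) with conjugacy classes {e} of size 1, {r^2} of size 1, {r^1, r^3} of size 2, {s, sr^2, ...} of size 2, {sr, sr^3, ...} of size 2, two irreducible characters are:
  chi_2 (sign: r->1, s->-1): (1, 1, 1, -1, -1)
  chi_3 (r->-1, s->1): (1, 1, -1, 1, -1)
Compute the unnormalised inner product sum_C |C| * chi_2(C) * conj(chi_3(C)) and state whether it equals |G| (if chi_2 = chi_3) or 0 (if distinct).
Sum = 0; so <chi_2, chi_3> = 0 (distinct irreducibles are orthogonal).

Derivation: Compute term by term over conjugacy classes (|C| * chi_2(C) * conj(chi_3(C))):
  1*(1)*conj(1) + 1*(1)*conj(1) + 2*(1)*conj(-1) + 2*(-1)*conj(1) + 2*(-1)*conj(-1)
  = (1) + (1) + (-2) + (-2) + (2)
  = 0.
Dividing by |G| = 8 gives 0/8 = 0, matching the row-orthogonality relation <chi_2, chi_3> = [chi_2 = chi_3].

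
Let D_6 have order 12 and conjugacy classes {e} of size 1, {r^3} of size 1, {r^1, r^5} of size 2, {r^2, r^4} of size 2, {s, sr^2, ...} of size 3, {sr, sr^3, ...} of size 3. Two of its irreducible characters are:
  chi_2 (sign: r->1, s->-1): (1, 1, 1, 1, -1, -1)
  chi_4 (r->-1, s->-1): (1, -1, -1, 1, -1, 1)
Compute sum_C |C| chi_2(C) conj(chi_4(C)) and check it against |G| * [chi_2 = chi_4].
Sum = 0; so <chi_2, chi_4> = 0 (distinct irreducibles are orthogonal).

Justification: Compute term by term over conjugacy classes (|C| * chi_2(C) * conj(chi_4(C))):
  1*(1)*conj(1) + 1*(1)*conj(-1) + 2*(1)*conj(-1) + 2*(1)*conj(1) + 3*(-1)*conj(-1) + 3*(-1)*conj(1)
  = (1) + (-1) + (-2) + (2) + (3) + (-3)
  = 0.
Dividing by |G| = 12 gives 0/12 = 0, matching the row-orthogonality relation <chi_2, chi_4> = [chi_2 = chi_4].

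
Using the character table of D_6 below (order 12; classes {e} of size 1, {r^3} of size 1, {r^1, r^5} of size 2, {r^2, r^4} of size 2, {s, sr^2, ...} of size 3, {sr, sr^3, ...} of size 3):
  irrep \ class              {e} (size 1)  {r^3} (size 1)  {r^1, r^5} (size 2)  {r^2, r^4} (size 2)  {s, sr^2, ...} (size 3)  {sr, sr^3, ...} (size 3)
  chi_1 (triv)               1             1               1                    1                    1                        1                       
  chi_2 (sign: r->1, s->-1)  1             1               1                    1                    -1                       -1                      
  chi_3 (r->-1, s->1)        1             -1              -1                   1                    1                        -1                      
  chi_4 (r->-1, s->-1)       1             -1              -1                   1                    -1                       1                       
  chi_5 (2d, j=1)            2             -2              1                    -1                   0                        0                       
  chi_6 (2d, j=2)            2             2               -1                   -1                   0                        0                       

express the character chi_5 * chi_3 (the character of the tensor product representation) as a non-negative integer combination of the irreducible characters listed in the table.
chi_5 tensor chi_3 = chi_6 (all other irreducibles have multiplicity 0).

Proof sketch: The character of a tensor product is the pointwise product (chi_5 * chi_3)(C) = chi_5(C) * chi_3(C):
  {e}: (2)*(1), {r^3}: (-2)*(-1), {r^1, r^5}: (1)*(-1), {r^2, r^4}: (-1)*(1), {s, sr^2, ...}: (0)*(1), {sr, sr^3, ...}: (0)*(-1)
so (chi_5 * chi_3) takes values
  {e} -> 2, {r^3} -> 2, {r^1, r^5} -> -1, {r^2, r^4} -> -1, {s, sr^2, ...} -> 0, {sr, sr^3, ...} -> 0.
Now take the inner product of this character with each irreducible chi from the table, <chi_5*chi_3, chi> = (1/12) sum_C |C| (chi_5*chi_3)(C) conj(chi(C)):
  <chi_5*chi_3, chi_1> = (1/12)[1*(2)*conj(1) + 1*(2)*conj(1) + 2*(-1)*conj(1) + 2*(-1)*conj(1) + 3*(0)*conj(1) + 3*(0)*conj(1)]
      = (1/12)[(2) + (2) + (-2) + (-2) + (0) + (0)] = 0/12 = 0
  <chi_5*chi_3, chi_2> = (1/12)[1*(2)*conj(1) + 1*(2)*conj(1) + 2*(-1)*conj(1) + 2*(-1)*conj(1) + 3*(0)*conj(-1) + 3*(0)*conj(-1)]
      = (1/12)[(2) + (2) + (-2) + (-2) + (0) + (0)] = 0/12 = 0
  <chi_5*chi_3, chi_3> = (1/12)[1*(2)*conj(1) + 1*(2)*conj(-1) + 2*(-1)*conj(-1) + 2*(-1)*conj(1) + 3*(0)*conj(1) + 3*(0)*conj(-1)]
      = (1/12)[(2) + (-2) + (2) + (-2) + (0) + (0)] = 0/12 = 0
  <chi_5*chi_3, chi_4> = (1/12)[1*(2)*conj(1) + 1*(2)*conj(-1) + 2*(-1)*conj(-1) + 2*(-1)*conj(1) + 3*(0)*conj(-1) + 3*(0)*conj(1)]
      = (1/12)[(2) + (-2) + (2) + (-2) + (0) + (0)] = 0/12 = 0
  <chi_5*chi_3, chi_5> = (1/12)[1*(2)*conj(2) + 1*(2)*conj(-2) + 2*(-1)*conj(1) + 2*(-1)*conj(-1) + 3*(0)*conj(0) + 3*(0)*conj(0)]
      = (1/12)[(4) + (-4) + (-2) + (2) + (0) + (0)] = 0/12 = 0
  <chi_5*chi_3, chi_6> = (1/12)[1*(2)*conj(2) + 1*(2)*conj(2) + 2*(-1)*conj(-1) + 2*(-1)*conj(-1) + 3*(0)*conj(0) + 3*(0)*conj(0)]
      = (1/12)[(4) + (4) + (2) + (2) + (0) + (0)] = 12/12 = 1
Hence the multiplicities are chi_6: 1. Dimension check: dim(chi_5)*dim(chi_3) = 2*1 = 2 and sum (mult * dim) = 1*2 = 2.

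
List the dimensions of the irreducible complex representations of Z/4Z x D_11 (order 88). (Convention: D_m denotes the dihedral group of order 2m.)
Dimensions: 1, 1, 1, 1, 1, 1, 1, 1, 2, 2, 2, 2, 2, 2, 2, 2, 2, 2, 2, 2, 2, 2, 2, 2, 2, 2, 2, 2

Working: There are 28 irreducibles (= number of conjugacy classes). Their dimensions d_i satisfy sum d_i^2 = |G| = 88: 1 + 1 + 1 + 1 + 1 + 1 + 1 + 1 + 4 + 4 + 4 + 4 + 4 + 4 + 4 + 4 + 4 + 4 + 4 + 4 + 4 + 4 + 4 + 4 + 4 + 4 + 4 + 4 = 88. (For the product with Z/4Z: each of the 4 1-dim characters of Z/4Z tensors with each irrep of D_11, giving 4 copies of each D_11-dimension.)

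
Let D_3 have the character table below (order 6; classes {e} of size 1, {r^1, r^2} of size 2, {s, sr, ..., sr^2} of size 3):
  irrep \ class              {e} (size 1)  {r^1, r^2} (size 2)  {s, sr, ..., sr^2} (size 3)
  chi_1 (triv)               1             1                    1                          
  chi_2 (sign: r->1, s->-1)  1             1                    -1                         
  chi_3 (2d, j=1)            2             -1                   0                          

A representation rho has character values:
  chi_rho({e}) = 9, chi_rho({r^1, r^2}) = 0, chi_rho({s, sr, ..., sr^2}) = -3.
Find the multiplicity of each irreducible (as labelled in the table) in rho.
Multiplicities: chi_1: 0, chi_2: 3, chi_3: 3.

Details: Use <chi_rho, chi> = (1/|G|) sum_C |C| * chi_rho(C) * conj(chi(C)) with |G| = 6 for each irreducible chi in the table:
  <chi_rho, chi_1> = (1/6)[1*(9)*conj(1) + 2*(0)*conj(1) + 3*(-3)*conj(1)]
      = (1/6)[(9) + (0) + (-9)] = 0/6 = 0
  <chi_rho, chi_2> = (1/6)[1*(9)*conj(1) + 2*(0)*conj(1) + 3*(-3)*conj(-1)]
      = (1/6)[(9) + (0) + (9)] = 18/6 = 3
  <chi_rho, chi_3> = (1/6)[1*(9)*conj(2) + 2*(0)*conj(-1) + 3*(-3)*conj(0)]
      = (1/6)[(18) + (0) + (0)] = 18/6 = 3
Dimension check: dim(rho) = sum (mult * dim) = 0*1 + 3*1 + 3*2 = 9 = chi_rho(e) = 9.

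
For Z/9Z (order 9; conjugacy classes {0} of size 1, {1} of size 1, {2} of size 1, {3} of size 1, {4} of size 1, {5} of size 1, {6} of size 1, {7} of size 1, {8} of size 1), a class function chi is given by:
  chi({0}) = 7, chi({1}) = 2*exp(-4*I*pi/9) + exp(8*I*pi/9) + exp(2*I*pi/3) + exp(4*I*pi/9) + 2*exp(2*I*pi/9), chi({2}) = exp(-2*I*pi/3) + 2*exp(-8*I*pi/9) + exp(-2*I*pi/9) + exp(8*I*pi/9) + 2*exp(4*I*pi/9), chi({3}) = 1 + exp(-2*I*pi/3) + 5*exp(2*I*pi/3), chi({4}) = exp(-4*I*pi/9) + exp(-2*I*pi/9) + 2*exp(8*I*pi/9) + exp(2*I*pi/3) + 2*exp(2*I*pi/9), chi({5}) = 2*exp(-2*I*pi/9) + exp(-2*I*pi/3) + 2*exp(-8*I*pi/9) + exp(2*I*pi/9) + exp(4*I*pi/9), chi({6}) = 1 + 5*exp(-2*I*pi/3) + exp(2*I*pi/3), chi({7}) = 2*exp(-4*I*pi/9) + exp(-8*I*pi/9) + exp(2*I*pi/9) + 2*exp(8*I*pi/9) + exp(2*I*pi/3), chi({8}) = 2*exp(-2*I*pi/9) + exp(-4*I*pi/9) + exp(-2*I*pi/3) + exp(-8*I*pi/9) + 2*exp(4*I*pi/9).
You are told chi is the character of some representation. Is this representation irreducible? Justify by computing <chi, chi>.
Not irreducible (reducible): <chi, chi> = 11 > 1.

Details: <chi, chi> = (1/|G|) sum_C |C| * |chi(C)|^2 = (1/9)[1*|7|^2 + 1*|2*exp(-4*I*pi/9) + exp(8*I*pi/9) + exp(2*I*pi/3) + exp(4*I*pi/9) + 2*exp(2*I*pi/9)|^2 + 1*|exp(-2*I*pi/3) + 2*exp(-8*I*pi/9) + exp(-2*I*pi/9) + exp(8*I*pi/9) + 2*exp(4*I*pi/9)|^2 + 1*|1 + exp(-2*I*pi/3) + 5*exp(2*I*pi/3)|^2 + 1*|exp(-4*I*pi/9) + exp(-2*I*pi/9) + 2*exp(8*I*pi/9) + exp(2*I*pi/3) + 2*exp(2*I*pi/9)|^2 + 1*|2*exp(-2*I*pi/9) + exp(-2*I*pi/3) + 2*exp(-8*I*pi/9) + exp(2*I*pi/9) + exp(4*I*pi/9)|^2 + 1*|1 + 5*exp(-2*I*pi/3) + exp(2*I*pi/3)|^2 + 1*|2*exp(-4*I*pi/9) + exp(-8*I*pi/9) + exp(2*I*pi/9) + 2*exp(8*I*pi/9) + exp(2*I*pi/3)|^2 + 1*|2*exp(-2*I*pi/9) + exp(-4*I*pi/9) + exp(-2*I*pi/3) + exp(-8*I*pi/9) + 2*exp(4*I*pi/9)|^2]
  = (1/9)[(49) + (11 + 8*exp(-2*I*pi/3) + 3*exp(-4*I*pi/9) + 4*exp(-2*I*pi/9) + 4*exp(-8*I*pi/9) + 4*exp(8*I*pi/9) + 4*exp(2*I*pi/9) + 3*exp(4*I*pi/9) + 8*exp(2*I*pi/3)) + (11 + 8*exp(-2*I*pi/3) + 4*exp(-4*I*pi/9) + 4*exp(-2*I*pi/9) + 3*exp(-8*I*pi/9) + 3*exp(8*I*pi/9) + 4*exp(2*I*pi/9) + 4*exp(4*I*pi/9) + 8*exp(2*I*pi/3)) + (16) + (11 + 8*exp(-2*I*pi/3) + 4*exp(-4*I*pi/9) + 3*exp(-2*I*pi/9) + 4*exp(-8*I*pi/9) + 4*exp(8*I*pi/9) + 3*exp(2*I*pi/9) + 4*exp(4*I*pi/9) + 8*exp(2*I*pi/3)) + (11 + 8*exp(-2*I*pi/3) + 4*exp(-4*I*pi/9) + 3*exp(-2*I*pi/9) + 4*exp(-8*I*pi/9) + 4*exp(8*I*pi/9) + 3*exp(2*I*pi/9) + 4*exp(4*I*pi/9) + 8*exp(2*I*pi/3)) + (16) + (11 + 8*exp(-2*I*pi/3) + 4*exp(-4*I*pi/9) + 4*exp(-2*I*pi/9) + 3*exp(-8*I*pi/9) + 3*exp(8*I*pi/9) + 4*exp(2*I*pi/9) + 4*exp(4*I*pi/9) + 8*exp(2*I*pi/3)) + (11 + 8*exp(-2*I*pi/3) + 3*exp(-4*I*pi/9) + 4*exp(-2*I*pi/9) + 4*exp(-8*I*pi/9) + 4*exp(8*I*pi/9) + 4*exp(2*I*pi/9) + 3*exp(4*I*pi/9) + 8*exp(2*I*pi/3))] = 99/9 = 11.
(Exp terms are combined using exp(i*s)*conj(exp(i*t)) = exp(i*(s-t)), and sums of them are collapsed using the identity that for every m > 1 the m distinct m-th roots of unity sum to 0, e.g. 1 + exp(2*I*pi/3) + exp(-2*I*pi/3) = 0.)
A character is irreducible iff <chi, chi> = 1, so this representation is reducible.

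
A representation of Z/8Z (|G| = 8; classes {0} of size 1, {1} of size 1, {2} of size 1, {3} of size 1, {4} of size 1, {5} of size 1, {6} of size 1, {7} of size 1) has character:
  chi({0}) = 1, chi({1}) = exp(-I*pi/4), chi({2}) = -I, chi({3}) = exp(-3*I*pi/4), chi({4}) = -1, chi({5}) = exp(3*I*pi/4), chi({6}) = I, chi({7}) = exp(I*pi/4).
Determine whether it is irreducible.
Irreducible: <chi, chi> = 1.

<chi, chi> = (1/|G|) sum_C |C| * |chi(C)|^2 = (1/8)[1*|1|^2 + 1*|exp(-I*pi/4)|^2 + 1*|-I|^2 + 1*|exp(-3*I*pi/4)|^2 + 1*|-1|^2 + 1*|exp(3*I*pi/4)|^2 + 1*|I|^2 + 1*|exp(I*pi/4)|^2]
  = (1/8)[(1) + (1) + (1) + (1) + (1) + (1) + (1) + (1)] = 8/8 = 1.
(Exp terms are combined using exp(i*s)*conj(exp(i*t)) = exp(i*(s-t)), and sums of them are collapsed using the identity that for every m > 1 the m distinct m-th roots of unity sum to 0, e.g. 1 + exp(2*I*pi/3) + exp(-2*I*pi/3) = 0.)
A character is irreducible iff <chi, chi> = 1, so this representation is irreducible.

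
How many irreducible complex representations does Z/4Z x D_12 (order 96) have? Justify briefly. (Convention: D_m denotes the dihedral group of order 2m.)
36

Reasoning: The number of irreducible complex representations of a finite group equals its number of conjugacy classes. For a direct product, #classes(G x H) = #classes(G) * #classes(H). Z/4Z has 4 classes (abelian), D_12 has 9 classes, so 4 * 9 = 36, so Z/4Z x D_12 (order 96) has exactly 36 irreducible complex representations.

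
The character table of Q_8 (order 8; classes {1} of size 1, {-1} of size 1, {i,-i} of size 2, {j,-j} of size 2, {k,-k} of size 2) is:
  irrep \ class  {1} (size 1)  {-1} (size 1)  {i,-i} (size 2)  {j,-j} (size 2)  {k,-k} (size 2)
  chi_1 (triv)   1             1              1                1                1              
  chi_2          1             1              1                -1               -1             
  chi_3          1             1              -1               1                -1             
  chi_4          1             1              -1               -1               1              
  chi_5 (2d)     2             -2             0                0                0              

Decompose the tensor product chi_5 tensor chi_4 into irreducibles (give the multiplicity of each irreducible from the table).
chi_5 tensor chi_4 = chi_5 (all other irreducibles have multiplicity 0).

The character of a tensor product is the pointwise product (chi_5 * chi_4)(C) = chi_5(C) * chi_4(C):
  {1}: (2)*(1), {-1}: (-2)*(1), {i,-i}: (0)*(-1), {j,-j}: (0)*(-1), {k,-k}: (0)*(1)
so (chi_5 * chi_4) takes values
  {1} -> 2, {-1} -> -2, {i,-i} -> 0, {j,-j} -> 0, {k,-k} -> 0.
Now take the inner product of this character with each irreducible chi from the table, <chi_5*chi_4, chi> = (1/8) sum_C |C| (chi_5*chi_4)(C) conj(chi(C)):
  <chi_5*chi_4, chi_1> = (1/8)[1*(2)*conj(1) + 1*(-2)*conj(1) + 2*(0)*conj(1) + 2*(0)*conj(1) + 2*(0)*conj(1)]
      = (1/8)[(2) + (-2) + (0) + (0) + (0)] = 0/8 = 0
  <chi_5*chi_4, chi_2> = (1/8)[1*(2)*conj(1) + 1*(-2)*conj(1) + 2*(0)*conj(1) + 2*(0)*conj(-1) + 2*(0)*conj(-1)]
      = (1/8)[(2) + (-2) + (0) + (0) + (0)] = 0/8 = 0
  <chi_5*chi_4, chi_3> = (1/8)[1*(2)*conj(1) + 1*(-2)*conj(1) + 2*(0)*conj(-1) + 2*(0)*conj(1) + 2*(0)*conj(-1)]
      = (1/8)[(2) + (-2) + (0) + (0) + (0)] = 0/8 = 0
  <chi_5*chi_4, chi_4> = (1/8)[1*(2)*conj(1) + 1*(-2)*conj(1) + 2*(0)*conj(-1) + 2*(0)*conj(-1) + 2*(0)*conj(1)]
      = (1/8)[(2) + (-2) + (0) + (0) + (0)] = 0/8 = 0
  <chi_5*chi_4, chi_5> = (1/8)[1*(2)*conj(2) + 1*(-2)*conj(-2) + 2*(0)*conj(0) + 2*(0)*conj(0) + 2*(0)*conj(0)]
      = (1/8)[(4) + (4) + (0) + (0) + (0)] = 8/8 = 1
Hence the multiplicities are chi_5: 1. Dimension check: dim(chi_5)*dim(chi_4) = 2*1 = 2 and sum (mult * dim) = 1*2 = 2.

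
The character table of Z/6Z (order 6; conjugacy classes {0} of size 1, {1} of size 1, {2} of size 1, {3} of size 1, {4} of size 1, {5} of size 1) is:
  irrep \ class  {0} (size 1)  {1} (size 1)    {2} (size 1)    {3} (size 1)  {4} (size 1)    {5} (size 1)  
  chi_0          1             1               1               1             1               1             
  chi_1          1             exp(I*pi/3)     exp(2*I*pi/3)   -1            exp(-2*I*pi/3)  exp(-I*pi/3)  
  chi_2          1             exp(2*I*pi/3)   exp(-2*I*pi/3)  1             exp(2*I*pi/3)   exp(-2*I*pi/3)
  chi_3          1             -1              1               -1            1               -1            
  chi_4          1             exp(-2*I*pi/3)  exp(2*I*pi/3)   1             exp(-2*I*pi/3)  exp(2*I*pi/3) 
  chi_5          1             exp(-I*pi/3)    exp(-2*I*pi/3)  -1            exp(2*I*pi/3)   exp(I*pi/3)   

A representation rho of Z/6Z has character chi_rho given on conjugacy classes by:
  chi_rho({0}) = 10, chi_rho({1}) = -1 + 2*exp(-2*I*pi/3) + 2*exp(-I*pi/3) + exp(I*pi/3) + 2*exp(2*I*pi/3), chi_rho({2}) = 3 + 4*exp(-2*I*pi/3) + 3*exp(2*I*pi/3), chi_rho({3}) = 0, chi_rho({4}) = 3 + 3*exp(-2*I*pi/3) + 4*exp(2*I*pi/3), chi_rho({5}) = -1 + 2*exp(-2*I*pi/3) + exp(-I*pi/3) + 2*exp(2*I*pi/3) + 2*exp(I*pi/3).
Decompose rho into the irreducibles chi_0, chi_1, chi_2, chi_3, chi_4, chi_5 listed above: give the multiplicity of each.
Multiplicities: chi_0: 1, chi_1: 1, chi_2: 2, chi_3: 2, chi_4: 2, chi_5: 2.

Reasoning: Use <chi_rho, chi> = (1/|G|) sum_C |C| * chi_rho(C) * conj(chi(C)) with |G| = 6 for each irreducible chi in the table:
  <chi_rho, chi_0> = (1/6)[1*(10)*conj(1) + 1*(-1 + 2*exp(-2*I*pi/3) + 2*exp(-I*pi/3) + exp(I*pi/3) + 2*exp(2*I*pi/3))*conj(1) + 1*(3 + 4*exp(-2*I*pi/3) + 3*exp(2*I*pi/3))*conj(1) + 1*(0)*conj(1) + 1*(3 + 3*exp(-2*I*pi/3) + 4*exp(2*I*pi/3))*conj(1) + 1*(-1 + 2*exp(-2*I*pi/3) + exp(-I*pi/3) + 2*exp(2*I*pi/3) + 2*exp(I*pi/3))*conj(1)]
      = (1/6)[(10) + (-1 + 2*exp(-2*I*pi/3) + 2*exp(-I*pi/3) + exp(I*pi/3) + 2*exp(2*I*pi/3)) + (3 + 4*exp(-2*I*pi/3) + 3*exp(2*I*pi/3)) + (0) + (3 + 3*exp(-2*I*pi/3) + 4*exp(2*I*pi/3)) + (-1 + 2*exp(-2*I*pi/3) + exp(-I*pi/3) + 2*exp(2*I*pi/3) + 2*exp(I*pi/3))] = 6/6 = 1
  <chi_rho, chi_1> = (1/6)[1*(10)*conj(1) + 1*(-1 + 2*exp(-2*I*pi/3) + 2*exp(-I*pi/3) + exp(I*pi/3) + 2*exp(2*I*pi/3))*conj(exp(I*pi/3)) + 1*(3 + 4*exp(-2*I*pi/3) + 3*exp(2*I*pi/3))*conj(exp(2*I*pi/3)) + 1*(0)*conj(-1) + 1*(3 + 3*exp(-2*I*pi/3) + 4*exp(2*I*pi/3))*conj(exp(-2*I*pi/3)) + 1*(-1 + 2*exp(-2*I*pi/3) + exp(-I*pi/3) + 2*exp(2*I*pi/3) + 2*exp(I*pi/3))*conj(exp(-I*pi/3))]
      = (1/6)[(10) + (-1 + 2*exp(-2*I*pi/3) - exp(-I*pi/3) + 2*exp(I*pi/3)) + (3 + 3*exp(-2*I*pi/3) + 4*exp(2*I*pi/3)) + (0) + (3 + 4*exp(-2*I*pi/3) + 3*exp(2*I*pi/3)) + (-1 + 2*exp(-I*pi/3) - exp(I*pi/3) + 2*exp(2*I*pi/3))] = 6/6 = 1
  <chi_rho, chi_2> = (1/6)[1*(10)*conj(1) + 1*(-1 + 2*exp(-2*I*pi/3) + 2*exp(-I*pi/3) + exp(I*pi/3) + 2*exp(2*I*pi/3))*conj(exp(2*I*pi/3)) + 1*(3 + 4*exp(-2*I*pi/3) + 3*exp(2*I*pi/3))*conj(exp(-2*I*pi/3)) + 1*(0)*conj(1) + 1*(3 + 3*exp(-2*I*pi/3) + 4*exp(2*I*pi/3))*conj(exp(2*I*pi/3)) + 1*(-1 + 2*exp(-2*I*pi/3) + exp(-I*pi/3) + 2*exp(2*I*pi/3) + 2*exp(I*pi/3))*conj(exp(-2*I*pi/3))]
      = (1/6)[(10) + (exp(-I*pi/3) - exp(-2*I*pi/3) + 2*exp(2*I*pi/3)) + (1) + (0) + (1) + (2*exp(-2*I*pi/3) - exp(2*I*pi/3) + exp(I*pi/3))] = 12/6 = 2
  <chi_rho, chi_3> = (1/6)[1*(10)*conj(1) + 1*(-1 + 2*exp(-2*I*pi/3) + 2*exp(-I*pi/3) + exp(I*pi/3) + 2*exp(2*I*pi/3))*conj(-1) + 1*(3 + 4*exp(-2*I*pi/3) + 3*exp(2*I*pi/3))*conj(1) + 1*(0)*conj(-1) + 1*(3 + 3*exp(-2*I*pi/3) + 4*exp(2*I*pi/3))*conj(1) + 1*(-1 + 2*exp(-2*I*pi/3) + exp(-I*pi/3) + 2*exp(2*I*pi/3) + 2*exp(I*pi/3))*conj(-1)]
      = (1/6)[(10) + (1 - 2*exp(2*I*pi/3) - exp(I*pi/3) - 2*exp(-I*pi/3) - 2*exp(-2*I*pi/3)) + (3 + 4*exp(-2*I*pi/3) + 3*exp(2*I*pi/3)) + (0) + (3 + 3*exp(-2*I*pi/3) + 4*exp(2*I*pi/3)) + (1 - 2*exp(I*pi/3) - 2*exp(2*I*pi/3) - exp(-I*pi/3) - 2*exp(-2*I*pi/3))] = 12/6 = 2
  <chi_rho, chi_4> = (1/6)[1*(10)*conj(1) + 1*(-1 + 2*exp(-2*I*pi/3) + 2*exp(-I*pi/3) + exp(I*pi/3) + 2*exp(2*I*pi/3))*conj(exp(-2*I*pi/3)) + 1*(3 + 4*exp(-2*I*pi/3) + 3*exp(2*I*pi/3))*conj(exp(2*I*pi/3)) + 1*(0)*conj(1) + 1*(3 + 3*exp(-2*I*pi/3) + 4*exp(2*I*pi/3))*conj(exp(-2*I*pi/3)) + 1*(-1 + 2*exp(-2*I*pi/3) + exp(-I*pi/3) + 2*exp(2*I*pi/3) + 2*exp(I*pi/3))*conj(exp(2*I*pi/3))]
      = (1/6)[(10) + (1 + 2*exp(-2*I*pi/3) - exp(2*I*pi/3) + 2*exp(I*pi/3)) + (3 + 3*exp(-2*I*pi/3) + 4*exp(2*I*pi/3)) + (0) + (3 + 4*exp(-2*I*pi/3) + 3*exp(2*I*pi/3)) + (1 + 2*exp(-I*pi/3) - exp(-2*I*pi/3) + 2*exp(2*I*pi/3))] = 12/6 = 2
  <chi_rho, chi_5> = (1/6)[1*(10)*conj(1) + 1*(-1 + 2*exp(-2*I*pi/3) + 2*exp(-I*pi/3) + exp(I*pi/3) + 2*exp(2*I*pi/3))*conj(exp(-I*pi/3)) + 1*(3 + 4*exp(-2*I*pi/3) + 3*exp(2*I*pi/3))*conj(exp(-2*I*pi/3)) + 1*(0)*conj(-1) + 1*(3 + 3*exp(-2*I*pi/3) + 4*exp(2*I*pi/3))*conj(exp(2*I*pi/3)) + 1*(-1 + 2*exp(-2*I*pi/3) + exp(-I*pi/3) + 2*exp(2*I*pi/3) + 2*exp(I*pi/3))*conj(exp(I*pi/3))]
      = (1/6)[(10) + (2*exp(-I*pi/3) - exp(I*pi/3) + exp(2*I*pi/3)) + (1) + (0) + (1) + (exp(-2*I*pi/3) - exp(-I*pi/3) + 2*exp(I*pi/3))] = 12/6 = 2
(Exp terms are combined using exp(i*s)*conj(exp(i*t)) = exp(i*(s-t)), and sums of them are collapsed using the identity that for every m > 1 the m distinct m-th roots of unity sum to 0, e.g. 1 + exp(2*I*pi/3) + exp(-2*I*pi/3) = 0.)
Dimension check: dim(rho) = sum (mult * dim) = 1*1 + 1*1 + 2*1 + 2*1 + 2*1 + 2*1 = 10 = chi_rho(e) = 10.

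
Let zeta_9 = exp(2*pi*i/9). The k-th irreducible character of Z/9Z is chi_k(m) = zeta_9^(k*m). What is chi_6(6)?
chi_6(6) = zeta_9^36 = 1

Reasoning: chi_6(6) = zeta_9^(6*6) = zeta_9^36. Since zeta_9^9 = 1, this equals zeta_9^0 = exp(2*pi*i*0/9) = 1.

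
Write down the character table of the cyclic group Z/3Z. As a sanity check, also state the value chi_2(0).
Character table of Z/3Z (irreps indexed chi_0,...,chi_2 with chi_k(m) = zeta_3^(k*m), zeta_3 = exp(2*pi*i/3)):
  irrep \ class  {0} (size 1)  {1} (size 1)    {2} (size 1)  
  chi_0          1             1               1             
  chi_1          1             exp(2*I*pi/3)   exp(-2*I*pi/3)
  chi_2          1             exp(-2*I*pi/3)  exp(2*I*pi/3) 

Spot check: chi_2(0) = zeta_3^(2*0) = zeta_3^0 = 1.

Justification: Z/3Z is abelian, so all 3 irreducible complex representations are 1-dimensional. They are given by chi_k(m) = zeta_3^(k*m) for k = 0,...,2. Row orthogonality: sum_m chi_k(m) conj(chi_l(m)) = 3 * [k = l].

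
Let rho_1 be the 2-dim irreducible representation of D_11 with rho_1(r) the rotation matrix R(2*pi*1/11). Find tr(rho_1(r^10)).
chi_{rho_1}(r^10) = 2*cos(2*pi*1*10/11) = 2*cos(2*pi/11)

Derivation: rho_1(r^10) is rotation by angle 2*pi*1*10/11, whose trace is 2*cos(2*pi*1*10/11) = 2*cos(2*pi/11).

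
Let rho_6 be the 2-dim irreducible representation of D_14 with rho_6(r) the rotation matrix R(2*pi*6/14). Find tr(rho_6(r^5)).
chi_{rho_6}(r^5) = 2*cos(2*pi*6*5/14) = 2*cos(30*pi/7)

Why: rho_6(r^5) is rotation by angle 2*pi*6*5/14, whose trace is 2*cos(2*pi*6*5/14) = 2*cos(30*pi/7).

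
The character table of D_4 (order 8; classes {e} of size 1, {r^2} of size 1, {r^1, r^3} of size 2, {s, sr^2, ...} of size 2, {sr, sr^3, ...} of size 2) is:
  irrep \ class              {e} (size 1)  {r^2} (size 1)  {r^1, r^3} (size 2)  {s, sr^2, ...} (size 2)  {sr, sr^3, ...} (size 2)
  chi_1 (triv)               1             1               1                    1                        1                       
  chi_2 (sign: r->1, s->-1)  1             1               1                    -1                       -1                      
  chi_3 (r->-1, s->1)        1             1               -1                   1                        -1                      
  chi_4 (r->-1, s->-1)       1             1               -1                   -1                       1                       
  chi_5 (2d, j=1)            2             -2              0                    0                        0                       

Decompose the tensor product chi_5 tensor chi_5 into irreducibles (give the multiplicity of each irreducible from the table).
chi_5 tensor chi_5 = chi_1 + chi_2 + chi_3 + chi_4 (all other irreducibles have multiplicity 0).

Explanation: The character of a tensor product is the pointwise product (chi_5 * chi_5)(C) = chi_5(C) * chi_5(C):
  {e}: (2)*(2), {r^2}: (-2)*(-2), {r^1, r^3}: (0)*(0), {s, sr^2, ...}: (0)*(0), {sr, sr^3, ...}: (0)*(0)
so (chi_5 * chi_5) takes values
  {e} -> 4, {r^2} -> 4, {r^1, r^3} -> 0, {s, sr^2, ...} -> 0, {sr, sr^3, ...} -> 0.
Now take the inner product of this character with each irreducible chi from the table, <chi_5*chi_5, chi> = (1/8) sum_C |C| (chi_5*chi_5)(C) conj(chi(C)):
  <chi_5*chi_5, chi_1> = (1/8)[1*(4)*conj(1) + 1*(4)*conj(1) + 2*(0)*conj(1) + 2*(0)*conj(1) + 2*(0)*conj(1)]
      = (1/8)[(4) + (4) + (0) + (0) + (0)] = 8/8 = 1
  <chi_5*chi_5, chi_2> = (1/8)[1*(4)*conj(1) + 1*(4)*conj(1) + 2*(0)*conj(1) + 2*(0)*conj(-1) + 2*(0)*conj(-1)]
      = (1/8)[(4) + (4) + (0) + (0) + (0)] = 8/8 = 1
  <chi_5*chi_5, chi_3> = (1/8)[1*(4)*conj(1) + 1*(4)*conj(1) + 2*(0)*conj(-1) + 2*(0)*conj(1) + 2*(0)*conj(-1)]
      = (1/8)[(4) + (4) + (0) + (0) + (0)] = 8/8 = 1
  <chi_5*chi_5, chi_4> = (1/8)[1*(4)*conj(1) + 1*(4)*conj(1) + 2*(0)*conj(-1) + 2*(0)*conj(-1) + 2*(0)*conj(1)]
      = (1/8)[(4) + (4) + (0) + (0) + (0)] = 8/8 = 1
  <chi_5*chi_5, chi_5> = (1/8)[1*(4)*conj(2) + 1*(4)*conj(-2) + 2*(0)*conj(0) + 2*(0)*conj(0) + 2*(0)*conj(0)]
      = (1/8)[(8) + (-8) + (0) + (0) + (0)] = 0/8 = 0
Hence the multiplicities are chi_1: 1, chi_2: 1, chi_3: 1, chi_4: 1. Dimension check: dim(chi_5)*dim(chi_5) = 2*2 = 4 and sum (mult * dim) = 1*1 + 1*1 + 1*1 + 1*1 = 4.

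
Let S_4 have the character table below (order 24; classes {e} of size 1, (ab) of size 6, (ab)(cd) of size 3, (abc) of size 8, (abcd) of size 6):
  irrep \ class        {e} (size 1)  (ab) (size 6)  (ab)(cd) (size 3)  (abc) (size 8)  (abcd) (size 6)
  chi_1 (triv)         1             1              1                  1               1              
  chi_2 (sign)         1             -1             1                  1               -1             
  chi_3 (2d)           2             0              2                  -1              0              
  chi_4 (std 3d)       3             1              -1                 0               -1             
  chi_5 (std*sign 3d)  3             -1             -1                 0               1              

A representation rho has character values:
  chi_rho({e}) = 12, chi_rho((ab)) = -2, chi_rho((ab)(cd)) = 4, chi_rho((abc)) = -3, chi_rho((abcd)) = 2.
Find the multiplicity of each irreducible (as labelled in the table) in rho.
Multiplicities: chi_1: 0, chi_2: 0, chi_3: 3, chi_4: 0, chi_5: 2.

Use <chi_rho, chi> = (1/|G|) sum_C |C| * chi_rho(C) * conj(chi(C)) with |G| = 24 for each irreducible chi in the table:
  <chi_rho, chi_1> = (1/24)[1*(12)*conj(1) + 6*(-2)*conj(1) + 3*(4)*conj(1) + 8*(-3)*conj(1) + 6*(2)*conj(1)]
      = (1/24)[(12) + (-12) + (12) + (-24) + (12)] = 0/24 = 0
  <chi_rho, chi_2> = (1/24)[1*(12)*conj(1) + 6*(-2)*conj(-1) + 3*(4)*conj(1) + 8*(-3)*conj(1) + 6*(2)*conj(-1)]
      = (1/24)[(12) + (12) + (12) + (-24) + (-12)] = 0/24 = 0
  <chi_rho, chi_3> = (1/24)[1*(12)*conj(2) + 6*(-2)*conj(0) + 3*(4)*conj(2) + 8*(-3)*conj(-1) + 6*(2)*conj(0)]
      = (1/24)[(24) + (0) + (24) + (24) + (0)] = 72/24 = 3
  <chi_rho, chi_4> = (1/24)[1*(12)*conj(3) + 6*(-2)*conj(1) + 3*(4)*conj(-1) + 8*(-3)*conj(0) + 6*(2)*conj(-1)]
      = (1/24)[(36) + (-12) + (-12) + (0) + (-12)] = 0/24 = 0
  <chi_rho, chi_5> = (1/24)[1*(12)*conj(3) + 6*(-2)*conj(-1) + 3*(4)*conj(-1) + 8*(-3)*conj(0) + 6*(2)*conj(1)]
      = (1/24)[(36) + (12) + (-12) + (0) + (12)] = 48/24 = 2
Dimension check: dim(rho) = sum (mult * dim) = 0*1 + 0*1 + 3*2 + 0*3 + 2*3 = 12 = chi_rho(e) = 12.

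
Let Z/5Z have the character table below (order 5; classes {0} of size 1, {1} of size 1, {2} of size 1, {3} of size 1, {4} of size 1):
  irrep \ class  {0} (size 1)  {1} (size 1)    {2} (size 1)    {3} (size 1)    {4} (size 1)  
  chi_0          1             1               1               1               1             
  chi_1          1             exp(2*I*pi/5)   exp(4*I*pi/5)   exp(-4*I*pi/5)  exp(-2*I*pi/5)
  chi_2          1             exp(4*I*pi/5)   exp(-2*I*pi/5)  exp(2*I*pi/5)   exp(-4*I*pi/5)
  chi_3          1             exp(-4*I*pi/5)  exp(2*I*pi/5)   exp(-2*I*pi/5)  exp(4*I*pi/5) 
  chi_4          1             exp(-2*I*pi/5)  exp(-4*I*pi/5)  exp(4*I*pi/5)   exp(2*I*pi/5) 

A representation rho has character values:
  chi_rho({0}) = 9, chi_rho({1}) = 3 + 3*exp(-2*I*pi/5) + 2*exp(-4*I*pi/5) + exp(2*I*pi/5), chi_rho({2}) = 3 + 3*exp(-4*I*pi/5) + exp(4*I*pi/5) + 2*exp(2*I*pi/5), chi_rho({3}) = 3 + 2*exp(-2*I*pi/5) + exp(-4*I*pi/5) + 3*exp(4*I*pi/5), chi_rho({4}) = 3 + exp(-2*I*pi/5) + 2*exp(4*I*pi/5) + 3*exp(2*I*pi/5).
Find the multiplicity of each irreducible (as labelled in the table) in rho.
Multiplicities: chi_0: 3, chi_1: 1, chi_2: 0, chi_3: 2, chi_4: 3.

Use <chi_rho, chi> = (1/|G|) sum_C |C| * chi_rho(C) * conj(chi(C)) with |G| = 5 for each irreducible chi in the table:
  <chi_rho, chi_0> = (1/5)[1*(9)*conj(1) + 1*(3 + 3*exp(-2*I*pi/5) + 2*exp(-4*I*pi/5) + exp(2*I*pi/5))*conj(1) + 1*(3 + 3*exp(-4*I*pi/5) + exp(4*I*pi/5) + 2*exp(2*I*pi/5))*conj(1) + 1*(3 + 2*exp(-2*I*pi/5) + exp(-4*I*pi/5) + 3*exp(4*I*pi/5))*conj(1) + 1*(3 + exp(-2*I*pi/5) + 2*exp(4*I*pi/5) + 3*exp(2*I*pi/5))*conj(1)]
      = (1/5)[(9) + (3 + 3*exp(-2*I*pi/5) + 2*exp(-4*I*pi/5) + exp(2*I*pi/5)) + (3 + 3*exp(-4*I*pi/5) + exp(4*I*pi/5) + 2*exp(2*I*pi/5)) + (3 + 2*exp(-2*I*pi/5) + exp(-4*I*pi/5) + 3*exp(4*I*pi/5)) + (3 + exp(-2*I*pi/5) + 2*exp(4*I*pi/5) + 3*exp(2*I*pi/5))] = 15/5 = 3
  <chi_rho, chi_1> = (1/5)[1*(9)*conj(1) + 1*(3 + 3*exp(-2*I*pi/5) + 2*exp(-4*I*pi/5) + exp(2*I*pi/5))*conj(exp(2*I*pi/5)) + 1*(3 + 3*exp(-4*I*pi/5) + exp(4*I*pi/5) + 2*exp(2*I*pi/5))*conj(exp(4*I*pi/5)) + 1*(3 + 2*exp(-2*I*pi/5) + exp(-4*I*pi/5) + 3*exp(4*I*pi/5))*conj(exp(-4*I*pi/5)) + 1*(3 + exp(-2*I*pi/5) + 2*exp(4*I*pi/5) + 3*exp(2*I*pi/5))*conj(exp(-2*I*pi/5))]
      = (1/5)[(9) + (1 + 3*exp(-2*I*pi/5) + 3*exp(-4*I*pi/5) + 2*exp(4*I*pi/5)) + (1 + 2*exp(-2*I*pi/5) + 3*exp(-4*I*pi/5) + 3*exp(2*I*pi/5)) + (1 + 3*exp(-2*I*pi/5) + 3*exp(4*I*pi/5) + 2*exp(2*I*pi/5)) + (1 + 2*exp(-4*I*pi/5) + 3*exp(4*I*pi/5) + 3*exp(2*I*pi/5))] = 5/5 = 1
  <chi_rho, chi_2> = (1/5)[1*(9)*conj(1) + 1*(3 + 3*exp(-2*I*pi/5) + 2*exp(-4*I*pi/5) + exp(2*I*pi/5))*conj(exp(4*I*pi/5)) + 1*(3 + 3*exp(-4*I*pi/5) + exp(4*I*pi/5) + 2*exp(2*I*pi/5))*conj(exp(-2*I*pi/5)) + 1*(3 + 2*exp(-2*I*pi/5) + exp(-4*I*pi/5) + 3*exp(4*I*pi/5))*conj(exp(2*I*pi/5)) + 1*(3 + exp(-2*I*pi/5) + 2*exp(4*I*pi/5) + 3*exp(2*I*pi/5))*conj(exp(-4*I*pi/5))]
      = (1/5)[(9) + (3*exp(-4*I*pi/5) + exp(-2*I*pi/5) + 3*exp(4*I*pi/5) + 2*exp(2*I*pi/5)) + (3*exp(-2*I*pi/5) + exp(-4*I*pi/5) + 2*exp(4*I*pi/5) + 3*exp(2*I*pi/5)) + (3*exp(-2*I*pi/5) + 2*exp(-4*I*pi/5) + exp(4*I*pi/5) + 3*exp(2*I*pi/5)) + (2*exp(-2*I*pi/5) + 3*exp(-4*I*pi/5) + exp(2*I*pi/5) + 3*exp(4*I*pi/5))] = 0/5 = 0
  <chi_rho, chi_3> = (1/5)[1*(9)*conj(1) + 1*(3 + 3*exp(-2*I*pi/5) + 2*exp(-4*I*pi/5) + exp(2*I*pi/5))*conj(exp(-4*I*pi/5)) + 1*(3 + 3*exp(-4*I*pi/5) + exp(4*I*pi/5) + 2*exp(2*I*pi/5))*conj(exp(2*I*pi/5)) + 1*(3 + 2*exp(-2*I*pi/5) + exp(-4*I*pi/5) + 3*exp(4*I*pi/5))*conj(exp(-2*I*pi/5)) + 1*(3 + exp(-2*I*pi/5) + 2*exp(4*I*pi/5) + 3*exp(2*I*pi/5))*conj(exp(4*I*pi/5))]
      = (1/5)[(9) + (2 + exp(-4*I*pi/5) + 3*exp(4*I*pi/5) + 3*exp(2*I*pi/5)) + (2 + 3*exp(-2*I*pi/5) + exp(2*I*pi/5) + 3*exp(4*I*pi/5)) + (2 + 3*exp(-4*I*pi/5) + exp(-2*I*pi/5) + 3*exp(2*I*pi/5)) + (2 + 3*exp(-2*I*pi/5) + 3*exp(-4*I*pi/5) + exp(4*I*pi/5))] = 10/5 = 2
  <chi_rho, chi_4> = (1/5)[1*(9)*conj(1) + 1*(3 + 3*exp(-2*I*pi/5) + 2*exp(-4*I*pi/5) + exp(2*I*pi/5))*conj(exp(-2*I*pi/5)) + 1*(3 + 3*exp(-4*I*pi/5) + exp(4*I*pi/5) + 2*exp(2*I*pi/5))*conj(exp(-4*I*pi/5)) + 1*(3 + 2*exp(-2*I*pi/5) + exp(-4*I*pi/5) + 3*exp(4*I*pi/5))*conj(exp(4*I*pi/5)) + 1*(3 + exp(-2*I*pi/5) + 2*exp(4*I*pi/5) + 3*exp(2*I*pi/5))*conj(exp(2*I*pi/5))]
      = (1/5)[(9) + (3 + 2*exp(-2*I*pi/5) + exp(4*I*pi/5) + 3*exp(2*I*pi/5)) + (3 + 2*exp(-4*I*pi/5) + exp(-2*I*pi/5) + 3*exp(4*I*pi/5)) + (3 + 3*exp(-4*I*pi/5) + exp(2*I*pi/5) + 2*exp(4*I*pi/5)) + (3 + 3*exp(-2*I*pi/5) + exp(-4*I*pi/5) + 2*exp(2*I*pi/5))] = 15/5 = 3
(Exp terms are combined using exp(i*s)*conj(exp(i*t)) = exp(i*(s-t)), and sums of them are collapsed using the identity that for every m > 1 the m distinct m-th roots of unity sum to 0, e.g. 1 + exp(2*I*pi/3) + exp(-2*I*pi/3) = 0.)
Dimension check: dim(rho) = sum (mult * dim) = 3*1 + 1*1 + 0*1 + 2*1 + 3*1 = 9 = chi_rho(e) = 9.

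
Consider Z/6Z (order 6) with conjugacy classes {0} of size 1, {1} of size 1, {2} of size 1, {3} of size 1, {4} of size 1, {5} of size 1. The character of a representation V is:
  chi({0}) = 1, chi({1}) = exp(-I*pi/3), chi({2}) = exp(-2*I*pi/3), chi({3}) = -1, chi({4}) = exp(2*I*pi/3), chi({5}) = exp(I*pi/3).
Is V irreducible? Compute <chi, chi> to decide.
Irreducible: <chi, chi> = 1.

Details: <chi, chi> = (1/|G|) sum_C |C| * |chi(C)|^2 = (1/6)[1*|1|^2 + 1*|exp(-I*pi/3)|^2 + 1*|exp(-2*I*pi/3)|^2 + 1*|-1|^2 + 1*|exp(2*I*pi/3)|^2 + 1*|exp(I*pi/3)|^2]
  = (1/6)[(1) + (1) + (1) + (1) + (1) + (1)] = 6/6 = 1.
(Exp terms are combined using exp(i*s)*conj(exp(i*t)) = exp(i*(s-t)), and sums of them are collapsed using the identity that for every m > 1 the m distinct m-th roots of unity sum to 0, e.g. 1 + exp(2*I*pi/3) + exp(-2*I*pi/3) = 0.)
A character is irreducible iff <chi, chi> = 1, so this representation is irreducible.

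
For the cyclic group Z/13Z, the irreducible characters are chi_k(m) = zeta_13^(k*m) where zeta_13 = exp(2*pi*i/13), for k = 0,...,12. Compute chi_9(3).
chi_9(3) = zeta_13^27 = exp(2*I*pi/13)

Working: chi_9(3) = zeta_13^(9*3) = zeta_13^27. Since zeta_13^13 = 1, this equals zeta_13^1 = exp(2*pi*i*1/13) = exp(2*I*pi/13).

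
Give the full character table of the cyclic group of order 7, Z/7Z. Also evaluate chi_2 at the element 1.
Character table of Z/7Z (irreps indexed chi_0,...,chi_6 with chi_k(m) = zeta_7^(k*m), zeta_7 = exp(2*pi*i/7)):
  irrep \ class  {0} (size 1)  {1} (size 1)    {2} (size 1)    {3} (size 1)    {4} (size 1)    {5} (size 1)    {6} (size 1)  
  chi_0          1             1               1               1               1               1               1             
  chi_1          1             exp(2*I*pi/7)   exp(4*I*pi/7)   exp(6*I*pi/7)   exp(-6*I*pi/7)  exp(-4*I*pi/7)  exp(-2*I*pi/7)
  chi_2          1             exp(4*I*pi/7)   exp(-6*I*pi/7)  exp(-2*I*pi/7)  exp(2*I*pi/7)   exp(6*I*pi/7)   exp(-4*I*pi/7)
  chi_3          1             exp(6*I*pi/7)   exp(-2*I*pi/7)  exp(4*I*pi/7)   exp(-4*I*pi/7)  exp(2*I*pi/7)   exp(-6*I*pi/7)
  chi_4          1             exp(-6*I*pi/7)  exp(2*I*pi/7)   exp(-4*I*pi/7)  exp(4*I*pi/7)   exp(-2*I*pi/7)  exp(6*I*pi/7) 
  chi_5          1             exp(-4*I*pi/7)  exp(6*I*pi/7)   exp(2*I*pi/7)   exp(-2*I*pi/7)  exp(-6*I*pi/7)  exp(4*I*pi/7) 
  chi_6          1             exp(-2*I*pi/7)  exp(-4*I*pi/7)  exp(-6*I*pi/7)  exp(6*I*pi/7)   exp(4*I*pi/7)   exp(2*I*pi/7) 

Spot check: chi_2(1) = zeta_7^(2*1) = zeta_7^2 = exp(4*I*pi/7).

Working: Z/7Z is abelian, so all 7 irreducible complex representations are 1-dimensional. They are given by chi_k(m) = zeta_7^(k*m) for k = 0,...,6. Row orthogonality: sum_m chi_k(m) conj(chi_l(m)) = 7 * [k = l].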